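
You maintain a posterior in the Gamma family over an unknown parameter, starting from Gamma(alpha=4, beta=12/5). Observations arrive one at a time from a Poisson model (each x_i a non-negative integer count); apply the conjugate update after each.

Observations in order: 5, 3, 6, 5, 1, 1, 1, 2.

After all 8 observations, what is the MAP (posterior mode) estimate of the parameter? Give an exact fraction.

135/52

obs 1: x=5 → posterior Gamma(9, 17/5)
obs 2: x=3 → posterior Gamma(12, 22/5)
obs 3: x=6 → posterior Gamma(18, 27/5)
obs 4: x=5 → posterior Gamma(23, 32/5)
obs 5: x=1 → posterior Gamma(24, 37/5)
obs 6: x=1 → posterior Gamma(25, 42/5)
obs 7: x=1 → posterior Gamma(26, 47/5)
obs 8: x=2 → posterior Gamma(28, 52/5)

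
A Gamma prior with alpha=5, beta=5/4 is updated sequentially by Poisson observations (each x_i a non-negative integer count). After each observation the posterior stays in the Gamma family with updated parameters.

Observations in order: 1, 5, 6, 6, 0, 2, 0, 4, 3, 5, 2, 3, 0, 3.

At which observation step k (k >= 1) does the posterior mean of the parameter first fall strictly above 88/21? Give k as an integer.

k = 4

obs 1: x=1 → posterior Gamma(6, 9/4)
obs 2: x=5 → posterior Gamma(11, 13/4)
obs 3: x=6 → posterior Gamma(17, 17/4)
obs 4: x=6 → posterior Gamma(23, 21/4)
obs 5: x=0 → posterior Gamma(23, 25/4)
obs 6: x=2 → posterior Gamma(25, 29/4)
obs 7: x=0 → posterior Gamma(25, 33/4)
obs 8: x=4 → posterior Gamma(29, 37/4)
obs 9: x=3 → posterior Gamma(32, 41/4)
obs 10: x=5 → posterior Gamma(37, 45/4)
obs 11: x=2 → posterior Gamma(39, 49/4)
obs 12: x=3 → posterior Gamma(42, 53/4)
obs 13: x=0 → posterior Gamma(42, 57/4)
obs 14: x=3 → posterior Gamma(45, 61/4)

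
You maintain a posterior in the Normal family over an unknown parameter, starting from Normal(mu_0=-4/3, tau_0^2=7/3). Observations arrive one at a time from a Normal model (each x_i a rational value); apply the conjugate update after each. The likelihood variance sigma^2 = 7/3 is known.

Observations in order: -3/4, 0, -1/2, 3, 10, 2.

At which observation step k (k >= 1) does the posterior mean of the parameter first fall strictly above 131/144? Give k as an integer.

k = 5

obs 1: x=-3/4 → posterior Normal(-25/24, 7/6)
obs 2: x=0 → posterior Normal(-25/36, 7/9)
obs 3: x=-1/2 → posterior Normal(-31/48, 7/12)
obs 4: x=3 → posterior Normal(1/12, 7/15)
obs 5: x=10 → posterior Normal(125/72, 7/18)
obs 6: x=2 → posterior Normal(149/84, 1/3)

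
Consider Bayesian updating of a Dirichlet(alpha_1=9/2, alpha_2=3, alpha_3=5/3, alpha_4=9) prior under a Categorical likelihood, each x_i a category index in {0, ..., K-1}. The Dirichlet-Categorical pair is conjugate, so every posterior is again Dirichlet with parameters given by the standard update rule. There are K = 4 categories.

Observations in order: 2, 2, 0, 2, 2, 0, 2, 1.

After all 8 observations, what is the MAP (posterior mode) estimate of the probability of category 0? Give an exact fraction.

obs 1: x=2 → posterior Dirichlet(9/2, 3, 8/3, 9)
obs 2: x=2 → posterior Dirichlet(9/2, 3, 11/3, 9)
obs 3: x=0 → posterior Dirichlet(11/2, 3, 11/3, 9)
obs 4: x=2 → posterior Dirichlet(11/2, 3, 14/3, 9)
obs 5: x=2 → posterior Dirichlet(11/2, 3, 17/3, 9)
obs 6: x=0 → posterior Dirichlet(13/2, 3, 17/3, 9)
obs 7: x=2 → posterior Dirichlet(13/2, 3, 20/3, 9)
obs 8: x=1 → posterior Dirichlet(13/2, 4, 20/3, 9)

33/133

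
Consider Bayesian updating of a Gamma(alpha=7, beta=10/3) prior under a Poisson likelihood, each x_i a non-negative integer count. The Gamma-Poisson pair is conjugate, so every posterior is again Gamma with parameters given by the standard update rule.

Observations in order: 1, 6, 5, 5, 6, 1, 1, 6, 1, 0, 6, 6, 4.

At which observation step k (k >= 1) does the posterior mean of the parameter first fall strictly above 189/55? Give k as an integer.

k = 5

obs 1: x=1 → posterior Gamma(8, 13/3)
obs 2: x=6 → posterior Gamma(14, 16/3)
obs 3: x=5 → posterior Gamma(19, 19/3)
obs 4: x=5 → posterior Gamma(24, 22/3)
obs 5: x=6 → posterior Gamma(30, 25/3)
obs 6: x=1 → posterior Gamma(31, 28/3)
obs 7: x=1 → posterior Gamma(32, 31/3)
obs 8: x=6 → posterior Gamma(38, 34/3)
obs 9: x=1 → posterior Gamma(39, 37/3)
obs 10: x=0 → posterior Gamma(39, 40/3)
obs 11: x=6 → posterior Gamma(45, 43/3)
obs 12: x=6 → posterior Gamma(51, 46/3)
obs 13: x=4 → posterior Gamma(55, 49/3)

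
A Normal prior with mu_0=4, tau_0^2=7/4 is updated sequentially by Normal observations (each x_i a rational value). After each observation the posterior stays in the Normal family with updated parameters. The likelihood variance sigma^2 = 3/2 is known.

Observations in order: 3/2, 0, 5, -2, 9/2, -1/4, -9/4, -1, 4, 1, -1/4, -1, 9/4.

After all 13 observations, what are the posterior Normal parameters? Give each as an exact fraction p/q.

mu_0=209/194, tau_0^2=21/194

obs 1: x=3/2 → posterior Normal(69/26, 21/26)
obs 2: x=0 → posterior Normal(69/40, 21/40)
obs 3: x=5 → posterior Normal(139/54, 7/18)
obs 4: x=-2 → posterior Normal(111/68, 21/68)
obs 5: x=9/2 → posterior Normal(87/41, 21/82)
obs 6: x=-1/4 → posterior Normal(341/192, 7/32)
obs 7: x=-9/4 → posterior Normal(139/110, 21/110)
obs 8: x=-1 → posterior Normal(125/124, 21/124)
obs 9: x=4 → posterior Normal(181/138, 7/46)
obs 10: x=1 → posterior Normal(195/152, 21/152)
obs 11: x=-1/4 → posterior Normal(383/332, 21/166)
obs 12: x=-1 → posterior Normal(71/72, 7/60)
obs 13: x=9/4 → posterior Normal(209/194, 21/194)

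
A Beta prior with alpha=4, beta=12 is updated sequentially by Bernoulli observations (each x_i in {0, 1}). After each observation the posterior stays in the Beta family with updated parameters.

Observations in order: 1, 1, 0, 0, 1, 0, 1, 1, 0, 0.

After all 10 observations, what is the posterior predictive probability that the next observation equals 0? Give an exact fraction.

obs 1: x=1 → posterior Beta(5, 12)
obs 2: x=1 → posterior Beta(6, 12)
obs 3: x=0 → posterior Beta(6, 13)
obs 4: x=0 → posterior Beta(6, 14)
obs 5: x=1 → posterior Beta(7, 14)
obs 6: x=0 → posterior Beta(7, 15)
obs 7: x=1 → posterior Beta(8, 15)
obs 8: x=1 → posterior Beta(9, 15)
obs 9: x=0 → posterior Beta(9, 16)
obs 10: x=0 → posterior Beta(9, 17)

17/26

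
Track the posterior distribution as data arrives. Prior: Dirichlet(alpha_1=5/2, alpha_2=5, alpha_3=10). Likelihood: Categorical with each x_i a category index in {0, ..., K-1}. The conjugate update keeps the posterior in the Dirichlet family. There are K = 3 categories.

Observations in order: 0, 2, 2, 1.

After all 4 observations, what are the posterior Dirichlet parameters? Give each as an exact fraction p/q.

alpha_1=7/2, alpha_2=6, alpha_3=12

obs 1: x=0 → posterior Dirichlet(7/2, 5, 10)
obs 2: x=2 → posterior Dirichlet(7/2, 5, 11)
obs 3: x=2 → posterior Dirichlet(7/2, 5, 12)
obs 4: x=1 → posterior Dirichlet(7/2, 6, 12)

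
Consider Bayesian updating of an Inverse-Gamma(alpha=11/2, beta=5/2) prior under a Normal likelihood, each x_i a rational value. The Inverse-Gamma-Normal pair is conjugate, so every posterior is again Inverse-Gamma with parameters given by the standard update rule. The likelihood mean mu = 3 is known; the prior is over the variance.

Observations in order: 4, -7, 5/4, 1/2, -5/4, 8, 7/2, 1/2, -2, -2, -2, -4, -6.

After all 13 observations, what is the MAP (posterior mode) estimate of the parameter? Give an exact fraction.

obs 1: x=4 → posterior Inverse-Gamma(6, 3)
obs 2: x=-7 → posterior Inverse-Gamma(13/2, 53)
obs 3: x=5/4 → posterior Inverse-Gamma(7, 1745/32)
obs 4: x=1/2 → posterior Inverse-Gamma(15/2, 1845/32)
obs 5: x=-5/4 → posterior Inverse-Gamma(8, 1067/16)
obs 6: x=8 → posterior Inverse-Gamma(17/2, 1267/16)
obs 7: x=7/2 → posterior Inverse-Gamma(9, 1269/16)
obs 8: x=1/2 → posterior Inverse-Gamma(19/2, 1319/16)
obs 9: x=-2 → posterior Inverse-Gamma(10, 1519/16)
obs 10: x=-2 → posterior Inverse-Gamma(21/2, 1719/16)
obs 11: x=-2 → posterior Inverse-Gamma(11, 1919/16)
obs 12: x=-4 → posterior Inverse-Gamma(23/2, 2311/16)
obs 13: x=-6 → posterior Inverse-Gamma(12, 2959/16)

2959/208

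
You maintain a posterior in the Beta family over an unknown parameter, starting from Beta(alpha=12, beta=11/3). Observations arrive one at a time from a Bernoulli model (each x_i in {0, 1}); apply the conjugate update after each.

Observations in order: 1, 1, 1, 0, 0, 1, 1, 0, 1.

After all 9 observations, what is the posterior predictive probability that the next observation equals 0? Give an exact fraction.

10/37

obs 1: x=1 → posterior Beta(13, 11/3)
obs 2: x=1 → posterior Beta(14, 11/3)
obs 3: x=1 → posterior Beta(15, 11/3)
obs 4: x=0 → posterior Beta(15, 14/3)
obs 5: x=0 → posterior Beta(15, 17/3)
obs 6: x=1 → posterior Beta(16, 17/3)
obs 7: x=1 → posterior Beta(17, 17/3)
obs 8: x=0 → posterior Beta(17, 20/3)
obs 9: x=1 → posterior Beta(18, 20/3)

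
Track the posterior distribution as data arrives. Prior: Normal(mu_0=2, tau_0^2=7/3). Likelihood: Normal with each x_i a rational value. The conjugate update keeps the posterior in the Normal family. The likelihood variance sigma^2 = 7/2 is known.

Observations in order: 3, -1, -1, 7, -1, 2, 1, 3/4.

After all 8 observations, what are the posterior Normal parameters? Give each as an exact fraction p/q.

mu_0=55/38, tau_0^2=7/19

obs 1: x=3 → posterior Normal(12/5, 7/5)
obs 2: x=-1 → posterior Normal(10/7, 1)
obs 3: x=-1 → posterior Normal(8/9, 7/9)
obs 4: x=7 → posterior Normal(2, 7/11)
obs 5: x=-1 → posterior Normal(20/13, 7/13)
obs 6: x=2 → posterior Normal(8/5, 7/15)
obs 7: x=1 → posterior Normal(26/17, 7/17)
obs 8: x=3/4 → posterior Normal(55/38, 7/19)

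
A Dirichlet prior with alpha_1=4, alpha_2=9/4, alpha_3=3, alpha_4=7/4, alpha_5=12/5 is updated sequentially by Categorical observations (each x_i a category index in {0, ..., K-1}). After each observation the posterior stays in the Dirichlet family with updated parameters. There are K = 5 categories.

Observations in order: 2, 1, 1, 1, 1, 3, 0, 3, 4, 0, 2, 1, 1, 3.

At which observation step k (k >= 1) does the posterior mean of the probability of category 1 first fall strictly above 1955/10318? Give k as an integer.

k = 2

obs 1: x=2 → posterior Dirichlet(4, 9/4, 4, 7/4, 12/5)
obs 2: x=1 → posterior Dirichlet(4, 13/4, 4, 7/4, 12/5)
obs 3: x=1 → posterior Dirichlet(4, 17/4, 4, 7/4, 12/5)
obs 4: x=1 → posterior Dirichlet(4, 21/4, 4, 7/4, 12/5)
obs 5: x=1 → posterior Dirichlet(4, 25/4, 4, 7/4, 12/5)
obs 6: x=3 → posterior Dirichlet(4, 25/4, 4, 11/4, 12/5)
obs 7: x=0 → posterior Dirichlet(5, 25/4, 4, 11/4, 12/5)
obs 8: x=3 → posterior Dirichlet(5, 25/4, 4, 15/4, 12/5)
obs 9: x=4 → posterior Dirichlet(5, 25/4, 4, 15/4, 17/5)
obs 10: x=0 → posterior Dirichlet(6, 25/4, 4, 15/4, 17/5)
obs 11: x=2 → posterior Dirichlet(6, 25/4, 5, 15/4, 17/5)
obs 12: x=1 → posterior Dirichlet(6, 29/4, 5, 15/4, 17/5)
obs 13: x=1 → posterior Dirichlet(6, 33/4, 5, 15/4, 17/5)
obs 14: x=3 → posterior Dirichlet(6, 33/4, 5, 19/4, 17/5)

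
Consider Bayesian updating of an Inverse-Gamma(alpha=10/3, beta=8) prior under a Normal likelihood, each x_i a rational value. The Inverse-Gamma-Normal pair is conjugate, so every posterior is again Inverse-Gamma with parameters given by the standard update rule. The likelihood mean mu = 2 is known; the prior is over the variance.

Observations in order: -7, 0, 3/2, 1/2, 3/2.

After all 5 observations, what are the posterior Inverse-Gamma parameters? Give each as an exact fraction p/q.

alpha=35/6, beta=415/8

obs 1: x=-7 → posterior Inverse-Gamma(23/6, 97/2)
obs 2: x=0 → posterior Inverse-Gamma(13/3, 101/2)
obs 3: x=3/2 → posterior Inverse-Gamma(29/6, 405/8)
obs 4: x=1/2 → posterior Inverse-Gamma(16/3, 207/4)
obs 5: x=3/2 → posterior Inverse-Gamma(35/6, 415/8)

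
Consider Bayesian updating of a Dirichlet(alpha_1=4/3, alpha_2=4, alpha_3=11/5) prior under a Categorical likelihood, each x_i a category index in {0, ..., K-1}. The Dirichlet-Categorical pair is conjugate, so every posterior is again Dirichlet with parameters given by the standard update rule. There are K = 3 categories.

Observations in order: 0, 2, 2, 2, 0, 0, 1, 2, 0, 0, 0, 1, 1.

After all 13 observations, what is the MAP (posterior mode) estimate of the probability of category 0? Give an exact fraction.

95/263

obs 1: x=0 → posterior Dirichlet(7/3, 4, 11/5)
obs 2: x=2 → posterior Dirichlet(7/3, 4, 16/5)
obs 3: x=2 → posterior Dirichlet(7/3, 4, 21/5)
obs 4: x=2 → posterior Dirichlet(7/3, 4, 26/5)
obs 5: x=0 → posterior Dirichlet(10/3, 4, 26/5)
obs 6: x=0 → posterior Dirichlet(13/3, 4, 26/5)
obs 7: x=1 → posterior Dirichlet(13/3, 5, 26/5)
obs 8: x=2 → posterior Dirichlet(13/3, 5, 31/5)
obs 9: x=0 → posterior Dirichlet(16/3, 5, 31/5)
obs 10: x=0 → posterior Dirichlet(19/3, 5, 31/5)
obs 11: x=0 → posterior Dirichlet(22/3, 5, 31/5)
obs 12: x=1 → posterior Dirichlet(22/3, 6, 31/5)
obs 13: x=1 → posterior Dirichlet(22/3, 7, 31/5)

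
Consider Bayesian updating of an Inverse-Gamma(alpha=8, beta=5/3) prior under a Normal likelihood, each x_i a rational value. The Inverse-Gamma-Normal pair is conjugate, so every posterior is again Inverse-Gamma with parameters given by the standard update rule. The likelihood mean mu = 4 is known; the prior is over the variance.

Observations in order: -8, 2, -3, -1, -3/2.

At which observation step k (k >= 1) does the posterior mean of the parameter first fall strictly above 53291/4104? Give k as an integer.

obs 1: x=-8 → posterior Inverse-Gamma(17/2, 221/3)
obs 2: x=2 → posterior Inverse-Gamma(9, 227/3)
obs 3: x=-3 → posterior Inverse-Gamma(19/2, 601/6)
obs 4: x=-1 → posterior Inverse-Gamma(10, 338/3)
obs 5: x=-3/2 → posterior Inverse-Gamma(21/2, 3067/24)

k = 5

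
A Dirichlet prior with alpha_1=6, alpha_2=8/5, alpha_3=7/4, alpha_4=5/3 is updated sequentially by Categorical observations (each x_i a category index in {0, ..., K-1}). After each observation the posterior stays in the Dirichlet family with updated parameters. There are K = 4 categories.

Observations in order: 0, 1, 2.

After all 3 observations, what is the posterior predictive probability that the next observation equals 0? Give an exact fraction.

obs 1: x=0 → posterior Dirichlet(7, 8/5, 7/4, 5/3)
obs 2: x=1 → posterior Dirichlet(7, 13/5, 7/4, 5/3)
obs 3: x=2 → posterior Dirichlet(7, 13/5, 11/4, 5/3)

420/841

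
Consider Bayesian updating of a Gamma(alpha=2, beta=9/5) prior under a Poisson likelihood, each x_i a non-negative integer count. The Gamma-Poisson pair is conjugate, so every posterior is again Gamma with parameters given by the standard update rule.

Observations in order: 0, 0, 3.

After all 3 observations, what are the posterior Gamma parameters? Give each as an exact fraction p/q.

alpha=5, beta=24/5

obs 1: x=0 → posterior Gamma(2, 14/5)
obs 2: x=0 → posterior Gamma(2, 19/5)
obs 3: x=3 → posterior Gamma(5, 24/5)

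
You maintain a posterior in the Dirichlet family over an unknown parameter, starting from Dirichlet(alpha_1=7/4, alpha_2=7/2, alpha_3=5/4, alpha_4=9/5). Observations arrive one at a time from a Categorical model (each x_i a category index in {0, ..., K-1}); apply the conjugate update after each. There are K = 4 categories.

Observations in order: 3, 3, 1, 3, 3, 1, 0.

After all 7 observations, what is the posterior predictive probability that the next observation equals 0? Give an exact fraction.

55/306

obs 1: x=3 → posterior Dirichlet(7/4, 7/2, 5/4, 14/5)
obs 2: x=3 → posterior Dirichlet(7/4, 7/2, 5/4, 19/5)
obs 3: x=1 → posterior Dirichlet(7/4, 9/2, 5/4, 19/5)
obs 4: x=3 → posterior Dirichlet(7/4, 9/2, 5/4, 24/5)
obs 5: x=3 → posterior Dirichlet(7/4, 9/2, 5/4, 29/5)
obs 6: x=1 → posterior Dirichlet(7/4, 11/2, 5/4, 29/5)
obs 7: x=0 → posterior Dirichlet(11/4, 11/2, 5/4, 29/5)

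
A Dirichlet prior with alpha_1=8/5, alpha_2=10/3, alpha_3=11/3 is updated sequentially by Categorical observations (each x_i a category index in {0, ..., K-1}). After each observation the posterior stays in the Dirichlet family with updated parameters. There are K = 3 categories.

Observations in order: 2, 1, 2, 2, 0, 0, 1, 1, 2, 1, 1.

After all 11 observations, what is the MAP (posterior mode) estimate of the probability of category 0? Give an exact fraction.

obs 1: x=2 → posterior Dirichlet(8/5, 10/3, 14/3)
obs 2: x=1 → posterior Dirichlet(8/5, 13/3, 14/3)
obs 3: x=2 → posterior Dirichlet(8/5, 13/3, 17/3)
obs 4: x=2 → posterior Dirichlet(8/5, 13/3, 20/3)
obs 5: x=0 → posterior Dirichlet(13/5, 13/3, 20/3)
obs 6: x=0 → posterior Dirichlet(18/5, 13/3, 20/3)
obs 7: x=1 → posterior Dirichlet(18/5, 16/3, 20/3)
obs 8: x=1 → posterior Dirichlet(18/5, 19/3, 20/3)
obs 9: x=2 → posterior Dirichlet(18/5, 19/3, 23/3)
obs 10: x=1 → posterior Dirichlet(18/5, 22/3, 23/3)
obs 11: x=1 → posterior Dirichlet(18/5, 25/3, 23/3)

13/83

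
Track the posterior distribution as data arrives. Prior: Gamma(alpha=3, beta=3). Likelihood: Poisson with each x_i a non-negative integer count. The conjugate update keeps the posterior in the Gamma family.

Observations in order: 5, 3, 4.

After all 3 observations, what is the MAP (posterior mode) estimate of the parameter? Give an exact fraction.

obs 1: x=5 → posterior Gamma(8, 4)
obs 2: x=3 → posterior Gamma(11, 5)
obs 3: x=4 → posterior Gamma(15, 6)

7/3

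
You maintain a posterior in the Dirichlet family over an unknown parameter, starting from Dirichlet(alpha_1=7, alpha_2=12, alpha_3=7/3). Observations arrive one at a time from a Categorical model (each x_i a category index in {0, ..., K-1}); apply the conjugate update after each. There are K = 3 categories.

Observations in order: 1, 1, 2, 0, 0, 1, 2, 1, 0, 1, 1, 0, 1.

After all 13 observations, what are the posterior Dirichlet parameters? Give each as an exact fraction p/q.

alpha_1=11, alpha_2=19, alpha_3=13/3

obs 1: x=1 → posterior Dirichlet(7, 13, 7/3)
obs 2: x=1 → posterior Dirichlet(7, 14, 7/3)
obs 3: x=2 → posterior Dirichlet(7, 14, 10/3)
obs 4: x=0 → posterior Dirichlet(8, 14, 10/3)
obs 5: x=0 → posterior Dirichlet(9, 14, 10/3)
obs 6: x=1 → posterior Dirichlet(9, 15, 10/3)
obs 7: x=2 → posterior Dirichlet(9, 15, 13/3)
obs 8: x=1 → posterior Dirichlet(9, 16, 13/3)
obs 9: x=0 → posterior Dirichlet(10, 16, 13/3)
obs 10: x=1 → posterior Dirichlet(10, 17, 13/3)
obs 11: x=1 → posterior Dirichlet(10, 18, 13/3)
obs 12: x=0 → posterior Dirichlet(11, 18, 13/3)
obs 13: x=1 → posterior Dirichlet(11, 19, 13/3)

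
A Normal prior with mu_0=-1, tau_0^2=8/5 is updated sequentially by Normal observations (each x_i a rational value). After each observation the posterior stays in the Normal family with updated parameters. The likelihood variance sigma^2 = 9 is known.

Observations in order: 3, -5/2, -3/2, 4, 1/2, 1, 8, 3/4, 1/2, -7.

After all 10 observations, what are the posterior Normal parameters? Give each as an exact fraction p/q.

mu_0=9/125, tau_0^2=72/125

obs 1: x=3 → posterior Normal(-21/53, 72/53)
obs 2: x=-5/2 → posterior Normal(-41/61, 72/61)
obs 3: x=-3/2 → posterior Normal(-53/69, 24/23)
obs 4: x=4 → posterior Normal(-3/11, 72/77)
obs 5: x=1/2 → posterior Normal(-1/5, 72/85)
obs 6: x=1 → posterior Normal(-3/31, 24/31)
obs 7: x=8 → posterior Normal(55/101, 72/101)
obs 8: x=3/4 → posterior Normal(61/109, 72/109)
obs 9: x=1/2 → posterior Normal(5/9, 8/13)
obs 10: x=-7 → posterior Normal(9/125, 72/125)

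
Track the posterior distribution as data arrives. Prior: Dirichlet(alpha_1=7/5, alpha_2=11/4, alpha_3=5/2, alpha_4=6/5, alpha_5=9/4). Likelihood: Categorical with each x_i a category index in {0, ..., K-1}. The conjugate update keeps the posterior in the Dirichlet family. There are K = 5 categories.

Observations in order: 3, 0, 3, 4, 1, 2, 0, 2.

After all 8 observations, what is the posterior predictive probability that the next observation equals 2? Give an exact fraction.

obs 1: x=3 → posterior Dirichlet(7/5, 11/4, 5/2, 11/5, 9/4)
obs 2: x=0 → posterior Dirichlet(12/5, 11/4, 5/2, 11/5, 9/4)
obs 3: x=3 → posterior Dirichlet(12/5, 11/4, 5/2, 16/5, 9/4)
obs 4: x=4 → posterior Dirichlet(12/5, 11/4, 5/2, 16/5, 13/4)
obs 5: x=1 → posterior Dirichlet(12/5, 15/4, 5/2, 16/5, 13/4)
obs 6: x=2 → posterior Dirichlet(12/5, 15/4, 7/2, 16/5, 13/4)
obs 7: x=0 → posterior Dirichlet(17/5, 15/4, 7/2, 16/5, 13/4)
obs 8: x=2 → posterior Dirichlet(17/5, 15/4, 9/2, 16/5, 13/4)

45/181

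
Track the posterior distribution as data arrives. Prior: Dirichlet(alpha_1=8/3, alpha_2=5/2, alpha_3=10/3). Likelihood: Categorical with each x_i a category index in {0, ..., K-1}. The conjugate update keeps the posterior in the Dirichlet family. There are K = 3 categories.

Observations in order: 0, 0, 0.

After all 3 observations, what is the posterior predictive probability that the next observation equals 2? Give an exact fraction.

20/69

obs 1: x=0 → posterior Dirichlet(11/3, 5/2, 10/3)
obs 2: x=0 → posterior Dirichlet(14/3, 5/2, 10/3)
obs 3: x=0 → posterior Dirichlet(17/3, 5/2, 10/3)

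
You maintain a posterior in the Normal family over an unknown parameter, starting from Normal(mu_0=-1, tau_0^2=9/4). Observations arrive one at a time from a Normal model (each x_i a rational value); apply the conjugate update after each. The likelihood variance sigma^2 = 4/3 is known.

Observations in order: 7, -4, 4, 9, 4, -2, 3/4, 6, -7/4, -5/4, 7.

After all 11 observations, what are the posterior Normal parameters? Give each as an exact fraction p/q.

obs 1: x=7 → posterior Normal(173/43, 36/43)
obs 2: x=-4 → posterior Normal(13/14, 18/35)
obs 3: x=4 → posterior Normal(173/97, 36/97)
obs 4: x=9 → posterior Normal(104/31, 9/31)
obs 5: x=4 → posterior Normal(524/151, 36/151)
obs 6: x=-2 → posterior Normal(235/89, 18/89)
obs 7: x=3/4 → posterior Normal(1961/820, 36/205)
obs 8: x=6 → posterior Normal(2609/928, 9/58)
obs 9: x=-7/4 → posterior Normal(605/259, 36/259)
obs 10: x=-5/4 → posterior Normal(2285/1144, 18/143)
obs 11: x=7 → posterior Normal(3041/1252, 36/313)

mu_0=3041/1252, tau_0^2=36/313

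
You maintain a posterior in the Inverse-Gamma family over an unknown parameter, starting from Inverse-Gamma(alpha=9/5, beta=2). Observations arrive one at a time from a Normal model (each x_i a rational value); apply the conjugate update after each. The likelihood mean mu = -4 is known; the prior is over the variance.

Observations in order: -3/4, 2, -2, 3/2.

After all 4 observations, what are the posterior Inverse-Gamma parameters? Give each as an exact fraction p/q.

alpha=19/5, beta=1357/32

obs 1: x=-3/4 → posterior Inverse-Gamma(23/10, 233/32)
obs 2: x=2 → posterior Inverse-Gamma(14/5, 809/32)
obs 3: x=-2 → posterior Inverse-Gamma(33/10, 873/32)
obs 4: x=3/2 → posterior Inverse-Gamma(19/5, 1357/32)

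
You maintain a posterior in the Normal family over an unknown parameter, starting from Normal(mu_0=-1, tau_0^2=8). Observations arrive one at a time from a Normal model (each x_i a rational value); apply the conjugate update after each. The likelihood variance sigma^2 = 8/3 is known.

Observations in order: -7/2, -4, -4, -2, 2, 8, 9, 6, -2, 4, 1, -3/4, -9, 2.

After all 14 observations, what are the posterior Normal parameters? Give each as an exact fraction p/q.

mu_0=77/172, tau_0^2=8/43

obs 1: x=-7/2 → posterior Normal(-23/8, 2)
obs 2: x=-4 → posterior Normal(-47/14, 8/7)
obs 3: x=-4 → posterior Normal(-71/20, 4/5)
obs 4: x=-2 → posterior Normal(-83/26, 8/13)
obs 5: x=2 → posterior Normal(-71/32, 1/2)
obs 6: x=8 → posterior Normal(-23/38, 8/19)
obs 7: x=9 → posterior Normal(31/44, 4/11)
obs 8: x=6 → posterior Normal(67/50, 8/25)
obs 9: x=-2 → posterior Normal(55/56, 2/7)
obs 10: x=4 → posterior Normal(79/62, 8/31)
obs 11: x=1 → posterior Normal(5/4, 4/17)
obs 12: x=-3/4 → posterior Normal(161/148, 8/37)
obs 13: x=-9 → posterior Normal(53/160, 1/5)
obs 14: x=2 → posterior Normal(77/172, 8/43)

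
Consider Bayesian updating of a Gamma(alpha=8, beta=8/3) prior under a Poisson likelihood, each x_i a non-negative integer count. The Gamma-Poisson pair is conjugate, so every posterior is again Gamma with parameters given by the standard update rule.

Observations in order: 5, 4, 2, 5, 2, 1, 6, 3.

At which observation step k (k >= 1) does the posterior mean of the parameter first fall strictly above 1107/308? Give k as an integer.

obs 1: x=5 → posterior Gamma(13, 11/3)
obs 2: x=4 → posterior Gamma(17, 14/3)
obs 3: x=2 → posterior Gamma(19, 17/3)
obs 4: x=5 → posterior Gamma(24, 20/3)
obs 5: x=2 → posterior Gamma(26, 23/3)
obs 6: x=1 → posterior Gamma(27, 26/3)
obs 7: x=6 → posterior Gamma(33, 29/3)
obs 8: x=3 → posterior Gamma(36, 32/3)

k = 2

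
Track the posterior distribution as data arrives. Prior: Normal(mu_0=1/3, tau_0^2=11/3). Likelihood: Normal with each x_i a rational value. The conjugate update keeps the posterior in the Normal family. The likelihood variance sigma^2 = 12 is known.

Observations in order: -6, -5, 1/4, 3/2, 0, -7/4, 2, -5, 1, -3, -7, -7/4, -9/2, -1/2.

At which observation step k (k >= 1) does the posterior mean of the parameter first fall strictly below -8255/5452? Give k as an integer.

obs 1: x=-6 → posterior Normal(-54/47, 132/47)
obs 2: x=-5 → posterior Normal(-109/58, 66/29)
obs 3: x=1/4 → posterior Normal(-425/276, 44/23)
obs 4: x=3/2 → posterior Normal(-359/320, 33/20)
obs 5: x=0 → posterior Normal(-359/364, 132/91)
obs 6: x=-7/4 → posterior Normal(-109/102, 22/17)
obs 7: x=2 → posterior Normal(-87/113, 132/113)
obs 8: x=-5 → posterior Normal(-71/62, 33/31)
obs 9: x=1 → posterior Normal(-131/135, 44/45)
obs 10: x=-3 → posterior Normal(-82/73, 66/73)
obs 11: x=-7 → posterior Normal(-241/157, 132/157)
obs 12: x=-7/4 → posterior Normal(-347/224, 11/14)
obs 13: x=-9/2 → posterior Normal(-1239/716, 132/179)
obs 14: x=-1/2 → posterior Normal(-1261/760, 66/95)

k = 2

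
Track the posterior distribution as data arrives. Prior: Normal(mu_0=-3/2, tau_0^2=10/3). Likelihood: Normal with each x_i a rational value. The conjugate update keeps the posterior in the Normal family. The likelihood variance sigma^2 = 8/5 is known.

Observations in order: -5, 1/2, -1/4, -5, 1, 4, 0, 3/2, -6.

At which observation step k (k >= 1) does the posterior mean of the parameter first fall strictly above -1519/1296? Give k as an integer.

obs 1: x=-5 → posterior Normal(-143/37, 40/37)
obs 2: x=1/2 → posterior Normal(-261/124, 20/31)
obs 3: x=-1/4 → posterior Normal(-547/348, 40/87)
obs 4: x=-5 → posterior Normal(-1047/448, 5/14)
obs 5: x=1 → posterior Normal(-947/548, 40/137)
obs 6: x=4 → posterior Normal(-547/648, 20/81)
obs 7: x=0 → posterior Normal(-547/748, 40/187)
obs 8: x=3/2 → posterior Normal(-397/848, 10/53)
obs 9: x=-6 → posterior Normal(-997/948, 40/237)

k = 6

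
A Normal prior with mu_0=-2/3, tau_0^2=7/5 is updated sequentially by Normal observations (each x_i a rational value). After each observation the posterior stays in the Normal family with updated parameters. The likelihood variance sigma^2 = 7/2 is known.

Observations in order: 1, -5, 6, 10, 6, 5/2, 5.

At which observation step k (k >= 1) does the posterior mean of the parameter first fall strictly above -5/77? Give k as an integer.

obs 1: x=1 → posterior Normal(-4/21, 1)
obs 2: x=-5 → posterior Normal(-34/27, 7/9)
obs 3: x=6 → posterior Normal(2/33, 7/11)
obs 4: x=10 → posterior Normal(62/39, 7/13)
obs 5: x=6 → posterior Normal(98/45, 7/15)
obs 6: x=5/2 → posterior Normal(113/51, 7/17)
obs 7: x=5 → posterior Normal(143/57, 7/19)

k = 3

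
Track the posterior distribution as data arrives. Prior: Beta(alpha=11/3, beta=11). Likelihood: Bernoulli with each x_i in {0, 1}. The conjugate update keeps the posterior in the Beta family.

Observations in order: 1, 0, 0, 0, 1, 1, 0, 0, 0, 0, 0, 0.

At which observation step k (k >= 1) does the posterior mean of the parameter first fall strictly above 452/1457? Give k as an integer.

obs 1: x=1 → posterior Beta(14/3, 11)
obs 2: x=0 → posterior Beta(14/3, 12)
obs 3: x=0 → posterior Beta(14/3, 13)
obs 4: x=0 → posterior Beta(14/3, 14)
obs 5: x=1 → posterior Beta(17/3, 14)
obs 6: x=1 → posterior Beta(20/3, 14)
obs 7: x=0 → posterior Beta(20/3, 15)
obs 8: x=0 → posterior Beta(20/3, 16)
obs 9: x=0 → posterior Beta(20/3, 17)
obs 10: x=0 → posterior Beta(20/3, 18)
obs 11: x=0 → posterior Beta(20/3, 19)
obs 12: x=0 → posterior Beta(20/3, 20)

k = 6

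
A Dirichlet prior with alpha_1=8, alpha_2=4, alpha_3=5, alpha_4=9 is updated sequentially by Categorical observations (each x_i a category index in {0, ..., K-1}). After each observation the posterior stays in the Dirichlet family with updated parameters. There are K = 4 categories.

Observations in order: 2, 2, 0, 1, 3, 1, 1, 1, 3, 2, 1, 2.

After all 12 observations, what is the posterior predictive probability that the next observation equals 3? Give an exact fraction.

obs 1: x=2 → posterior Dirichlet(8, 4, 6, 9)
obs 2: x=2 → posterior Dirichlet(8, 4, 7, 9)
obs 3: x=0 → posterior Dirichlet(9, 4, 7, 9)
obs 4: x=1 → posterior Dirichlet(9, 5, 7, 9)
obs 5: x=3 → posterior Dirichlet(9, 5, 7, 10)
obs 6: x=1 → posterior Dirichlet(9, 6, 7, 10)
obs 7: x=1 → posterior Dirichlet(9, 7, 7, 10)
obs 8: x=1 → posterior Dirichlet(9, 8, 7, 10)
obs 9: x=3 → posterior Dirichlet(9, 8, 7, 11)
obs 10: x=2 → posterior Dirichlet(9, 8, 8, 11)
obs 11: x=1 → posterior Dirichlet(9, 9, 8, 11)
obs 12: x=2 → posterior Dirichlet(9, 9, 9, 11)

11/38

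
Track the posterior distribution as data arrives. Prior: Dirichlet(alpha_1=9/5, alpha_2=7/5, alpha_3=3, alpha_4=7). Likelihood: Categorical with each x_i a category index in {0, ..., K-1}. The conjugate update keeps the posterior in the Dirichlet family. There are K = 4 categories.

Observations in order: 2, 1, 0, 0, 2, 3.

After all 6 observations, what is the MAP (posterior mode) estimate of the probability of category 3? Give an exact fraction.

obs 1: x=2 → posterior Dirichlet(9/5, 7/5, 4, 7)
obs 2: x=1 → posterior Dirichlet(9/5, 12/5, 4, 7)
obs 3: x=0 → posterior Dirichlet(14/5, 12/5, 4, 7)
obs 4: x=0 → posterior Dirichlet(19/5, 12/5, 4, 7)
obs 5: x=2 → posterior Dirichlet(19/5, 12/5, 5, 7)
obs 6: x=3 → posterior Dirichlet(19/5, 12/5, 5, 8)

35/76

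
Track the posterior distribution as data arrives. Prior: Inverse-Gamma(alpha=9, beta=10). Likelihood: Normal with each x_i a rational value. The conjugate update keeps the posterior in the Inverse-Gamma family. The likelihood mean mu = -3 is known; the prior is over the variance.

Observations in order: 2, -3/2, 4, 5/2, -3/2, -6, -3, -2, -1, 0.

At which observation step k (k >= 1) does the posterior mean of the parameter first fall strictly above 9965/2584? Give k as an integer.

obs 1: x=2 → posterior Inverse-Gamma(19/2, 45/2)
obs 2: x=-3/2 → posterior Inverse-Gamma(10, 189/8)
obs 3: x=4 → posterior Inverse-Gamma(21/2, 385/8)
obs 4: x=5/2 → posterior Inverse-Gamma(11, 253/4)
obs 5: x=-3/2 → posterior Inverse-Gamma(23/2, 515/8)
obs 6: x=-6 → posterior Inverse-Gamma(12, 551/8)
obs 7: x=-3 → posterior Inverse-Gamma(25/2, 551/8)
obs 8: x=-2 → posterior Inverse-Gamma(13, 555/8)
obs 9: x=-1 → posterior Inverse-Gamma(27/2, 571/8)
obs 10: x=0 → posterior Inverse-Gamma(14, 607/8)

k = 3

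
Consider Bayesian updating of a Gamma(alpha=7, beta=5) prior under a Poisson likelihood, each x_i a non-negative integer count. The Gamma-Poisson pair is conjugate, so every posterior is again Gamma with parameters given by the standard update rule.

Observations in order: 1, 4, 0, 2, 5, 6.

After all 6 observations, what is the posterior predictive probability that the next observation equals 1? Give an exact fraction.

obs 1: x=1 → posterior Gamma(8, 6)
obs 2: x=4 → posterior Gamma(12, 7)
obs 3: x=0 → posterior Gamma(12, 8)
obs 4: x=2 → posterior Gamma(14, 9)
obs 5: x=5 → posterior Gamma(19, 10)
obs 6: x=6 → posterior Gamma(25, 11)

2708676485847093051045756275/11447545997288281555215581184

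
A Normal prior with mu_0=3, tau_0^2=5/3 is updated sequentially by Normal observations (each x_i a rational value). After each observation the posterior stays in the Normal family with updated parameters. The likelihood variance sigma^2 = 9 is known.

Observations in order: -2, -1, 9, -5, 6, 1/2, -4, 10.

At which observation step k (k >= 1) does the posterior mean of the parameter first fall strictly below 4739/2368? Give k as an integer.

k = 2

obs 1: x=-2 → posterior Normal(71/32, 45/32)
obs 2: x=-1 → posterior Normal(66/37, 45/37)
obs 3: x=9 → posterior Normal(37/14, 15/14)
obs 4: x=-5 → posterior Normal(86/47, 45/47)
obs 5: x=6 → posterior Normal(29/13, 45/52)
obs 6: x=1/2 → posterior Normal(79/38, 15/19)
obs 7: x=-4 → posterior Normal(197/124, 45/62)
obs 8: x=10 → posterior Normal(297/134, 45/67)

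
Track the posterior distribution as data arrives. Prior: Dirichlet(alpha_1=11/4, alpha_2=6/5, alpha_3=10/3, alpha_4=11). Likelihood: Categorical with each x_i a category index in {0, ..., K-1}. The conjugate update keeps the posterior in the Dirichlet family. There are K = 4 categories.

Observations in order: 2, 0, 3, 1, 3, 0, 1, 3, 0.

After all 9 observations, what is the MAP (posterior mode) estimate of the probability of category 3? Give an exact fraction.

780/1397

obs 1: x=2 → posterior Dirichlet(11/4, 6/5, 13/3, 11)
obs 2: x=0 → posterior Dirichlet(15/4, 6/5, 13/3, 11)
obs 3: x=3 → posterior Dirichlet(15/4, 6/5, 13/3, 12)
obs 4: x=1 → posterior Dirichlet(15/4, 11/5, 13/3, 12)
obs 5: x=3 → posterior Dirichlet(15/4, 11/5, 13/3, 13)
obs 6: x=0 → posterior Dirichlet(19/4, 11/5, 13/3, 13)
obs 7: x=1 → posterior Dirichlet(19/4, 16/5, 13/3, 13)
obs 8: x=3 → posterior Dirichlet(19/4, 16/5, 13/3, 14)
obs 9: x=0 → posterior Dirichlet(23/4, 16/5, 13/3, 14)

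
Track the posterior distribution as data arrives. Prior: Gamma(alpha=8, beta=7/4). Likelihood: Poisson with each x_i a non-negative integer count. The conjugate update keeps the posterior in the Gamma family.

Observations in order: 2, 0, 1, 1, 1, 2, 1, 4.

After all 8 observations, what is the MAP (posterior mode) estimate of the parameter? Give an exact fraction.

76/39

obs 1: x=2 → posterior Gamma(10, 11/4)
obs 2: x=0 → posterior Gamma(10, 15/4)
obs 3: x=1 → posterior Gamma(11, 19/4)
obs 4: x=1 → posterior Gamma(12, 23/4)
obs 5: x=1 → posterior Gamma(13, 27/4)
obs 6: x=2 → posterior Gamma(15, 31/4)
obs 7: x=1 → posterior Gamma(16, 35/4)
obs 8: x=4 → posterior Gamma(20, 39/4)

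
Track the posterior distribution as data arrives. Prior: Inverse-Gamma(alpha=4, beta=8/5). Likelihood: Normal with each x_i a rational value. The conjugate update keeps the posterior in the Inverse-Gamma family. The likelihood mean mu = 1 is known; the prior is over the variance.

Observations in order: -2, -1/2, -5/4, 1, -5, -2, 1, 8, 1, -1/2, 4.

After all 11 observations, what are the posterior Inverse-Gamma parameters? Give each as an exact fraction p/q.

obs 1: x=-2 → posterior Inverse-Gamma(9/2, 61/10)
obs 2: x=-1/2 → posterior Inverse-Gamma(5, 289/40)
obs 3: x=-5/4 → posterior Inverse-Gamma(11/2, 1561/160)
obs 4: x=1 → posterior Inverse-Gamma(6, 1561/160)
obs 5: x=-5 → posterior Inverse-Gamma(13/2, 4441/160)
obs 6: x=-2 → posterior Inverse-Gamma(7, 5161/160)
obs 7: x=1 → posterior Inverse-Gamma(15/2, 5161/160)
obs 8: x=8 → posterior Inverse-Gamma(8, 9081/160)
obs 9: x=1 → posterior Inverse-Gamma(17/2, 9081/160)
obs 10: x=-1/2 → posterior Inverse-Gamma(9, 9261/160)
obs 11: x=4 → posterior Inverse-Gamma(19/2, 9981/160)

alpha=19/2, beta=9981/160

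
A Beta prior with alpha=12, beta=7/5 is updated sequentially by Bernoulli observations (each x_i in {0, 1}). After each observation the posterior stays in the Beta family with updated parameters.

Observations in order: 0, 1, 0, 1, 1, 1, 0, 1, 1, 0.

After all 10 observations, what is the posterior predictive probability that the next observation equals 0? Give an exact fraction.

obs 1: x=0 → posterior Beta(12, 12/5)
obs 2: x=1 → posterior Beta(13, 12/5)
obs 3: x=0 → posterior Beta(13, 17/5)
obs 4: x=1 → posterior Beta(14, 17/5)
obs 5: x=1 → posterior Beta(15, 17/5)
obs 6: x=1 → posterior Beta(16, 17/5)
obs 7: x=0 → posterior Beta(16, 22/5)
obs 8: x=1 → posterior Beta(17, 22/5)
obs 9: x=1 → posterior Beta(18, 22/5)
obs 10: x=0 → posterior Beta(18, 27/5)

3/13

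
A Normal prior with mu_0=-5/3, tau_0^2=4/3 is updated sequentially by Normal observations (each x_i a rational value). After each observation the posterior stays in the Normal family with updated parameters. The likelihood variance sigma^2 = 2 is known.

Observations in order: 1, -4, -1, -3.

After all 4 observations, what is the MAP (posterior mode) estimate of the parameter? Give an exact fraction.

-19/11

obs 1: x=1 → posterior Normal(-3/5, 4/5)
obs 2: x=-4 → posterior Normal(-11/7, 4/7)
obs 3: x=-1 → posterior Normal(-13/9, 4/9)
obs 4: x=-3 → posterior Normal(-19/11, 4/11)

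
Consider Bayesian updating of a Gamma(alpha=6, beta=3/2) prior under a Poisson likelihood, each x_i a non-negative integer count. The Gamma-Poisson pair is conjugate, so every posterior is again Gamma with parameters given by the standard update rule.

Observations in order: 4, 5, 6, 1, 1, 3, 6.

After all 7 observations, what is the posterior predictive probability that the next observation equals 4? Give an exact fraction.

obs 1: x=4 → posterior Gamma(10, 5/2)
obs 2: x=5 → posterior Gamma(15, 7/2)
obs 3: x=6 → posterior Gamma(21, 9/2)
obs 4: x=1 → posterior Gamma(22, 11/2)
obs 5: x=1 → posterior Gamma(23, 13/2)
obs 6: x=3 → posterior Gamma(26, 15/2)
obs 7: x=6 → posterior Gamma(32, 17/2)

1983741617626529039878358491643600116989151360/10842505080063916320800450434338728415281531281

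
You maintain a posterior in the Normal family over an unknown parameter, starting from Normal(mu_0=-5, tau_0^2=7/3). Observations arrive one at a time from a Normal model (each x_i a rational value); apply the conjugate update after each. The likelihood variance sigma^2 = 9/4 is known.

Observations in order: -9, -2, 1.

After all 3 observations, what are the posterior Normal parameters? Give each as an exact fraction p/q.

obs 1: x=-9 → posterior Normal(-387/55, 63/55)
obs 2: x=-2 → posterior Normal(-443/83, 63/83)
obs 3: x=1 → posterior Normal(-415/111, 21/37)

mu_0=-415/111, tau_0^2=21/37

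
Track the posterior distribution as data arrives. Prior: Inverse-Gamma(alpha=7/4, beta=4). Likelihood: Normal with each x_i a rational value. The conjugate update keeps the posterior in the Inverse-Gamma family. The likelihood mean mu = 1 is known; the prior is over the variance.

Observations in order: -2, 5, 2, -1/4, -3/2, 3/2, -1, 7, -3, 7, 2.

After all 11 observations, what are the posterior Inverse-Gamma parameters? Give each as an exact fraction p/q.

alpha=29/4, beta=2161/32

obs 1: x=-2 → posterior Inverse-Gamma(9/4, 17/2)
obs 2: x=5 → posterior Inverse-Gamma(11/4, 33/2)
obs 3: x=2 → posterior Inverse-Gamma(13/4, 17)
obs 4: x=-1/4 → posterior Inverse-Gamma(15/4, 569/32)
obs 5: x=-3/2 → posterior Inverse-Gamma(17/4, 669/32)
obs 6: x=3/2 → posterior Inverse-Gamma(19/4, 673/32)
obs 7: x=-1 → posterior Inverse-Gamma(21/4, 737/32)
obs 8: x=7 → posterior Inverse-Gamma(23/4, 1313/32)
obs 9: x=-3 → posterior Inverse-Gamma(25/4, 1569/32)
obs 10: x=7 → posterior Inverse-Gamma(27/4, 2145/32)
obs 11: x=2 → posterior Inverse-Gamma(29/4, 2161/32)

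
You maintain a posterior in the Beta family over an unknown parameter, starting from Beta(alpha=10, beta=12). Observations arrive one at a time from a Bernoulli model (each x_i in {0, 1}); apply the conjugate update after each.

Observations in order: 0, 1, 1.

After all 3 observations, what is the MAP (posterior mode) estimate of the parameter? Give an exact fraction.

11/23

obs 1: x=0 → posterior Beta(10, 13)
obs 2: x=1 → posterior Beta(11, 13)
obs 3: x=1 → posterior Beta(12, 13)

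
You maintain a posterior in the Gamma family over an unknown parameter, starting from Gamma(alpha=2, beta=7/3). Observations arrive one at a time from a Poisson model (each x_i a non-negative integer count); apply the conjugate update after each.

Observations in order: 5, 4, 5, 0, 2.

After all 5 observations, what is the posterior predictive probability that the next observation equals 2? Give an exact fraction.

obs 1: x=5 → posterior Gamma(7, 10/3)
obs 2: x=4 → posterior Gamma(11, 13/3)
obs 3: x=5 → posterior Gamma(16, 16/3)
obs 4: x=0 → posterior Gamma(16, 19/3)
obs 5: x=2 → posterior Gamma(18, 22/3)

2243090905947057487677751296/9094947017729282379150390625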